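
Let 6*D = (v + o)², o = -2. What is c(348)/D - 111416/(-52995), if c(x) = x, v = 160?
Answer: 723010646/330741795 ≈ 2.1860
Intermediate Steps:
D = 12482/3 (D = (160 - 2)²/6 = (⅙)*158² = (⅙)*24964 = 12482/3 ≈ 4160.7)
c(348)/D - 111416/(-52995) = 348/(12482/3) - 111416/(-52995) = 348*(3/12482) - 111416*(-1/52995) = 522/6241 + 111416/52995 = 723010646/330741795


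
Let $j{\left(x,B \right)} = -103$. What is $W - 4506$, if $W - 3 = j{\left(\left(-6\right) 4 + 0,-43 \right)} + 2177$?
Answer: $-2429$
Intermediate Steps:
$W = 2077$ ($W = 3 + \left(-103 + 2177\right) = 3 + 2074 = 2077$)
$W - 4506 = 2077 - 4506 = -2429$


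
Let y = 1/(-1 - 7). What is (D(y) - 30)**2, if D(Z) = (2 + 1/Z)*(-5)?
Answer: 0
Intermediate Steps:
y = -1/8 (y = 1/(-8) = -1/8 ≈ -0.12500)
D(Z) = -10 - 5/Z
(D(y) - 30)**2 = ((-10 - 5/(-1/8)) - 30)**2 = ((-10 - 5*(-8)) - 30)**2 = ((-10 + 40) - 30)**2 = (30 - 30)**2 = 0**2 = 0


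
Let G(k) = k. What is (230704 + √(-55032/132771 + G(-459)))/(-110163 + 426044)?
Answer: 230704/315881 + I*√899846910899/13979945417 ≈ 0.73035 + 6.7855e-5*I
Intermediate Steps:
(230704 + √(-55032/132771 + G(-459)))/(-110163 + 426044) = (230704 + √(-55032/132771 - 459))/(-110163 + 426044) = (230704 + √(-55032*1/132771 - 459))/315881 = (230704 + √(-18344/44257 - 459))*(1/315881) = (230704 + √(-20332307/44257))*(1/315881) = (230704 + I*√899846910899/44257)*(1/315881) = 230704/315881 + I*√899846910899/13979945417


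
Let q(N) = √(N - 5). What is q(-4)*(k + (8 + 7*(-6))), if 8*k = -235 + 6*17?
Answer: -1215*I/8 ≈ -151.88*I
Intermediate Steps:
q(N) = √(-5 + N)
k = -133/8 (k = (-235 + 6*17)/8 = (-235 + 102)/8 = (⅛)*(-133) = -133/8 ≈ -16.625)
q(-4)*(k + (8 + 7*(-6))) = √(-5 - 4)*(-133/8 + (8 + 7*(-6))) = √(-9)*(-133/8 + (8 - 42)) = (3*I)*(-133/8 - 34) = (3*I)*(-405/8) = -1215*I/8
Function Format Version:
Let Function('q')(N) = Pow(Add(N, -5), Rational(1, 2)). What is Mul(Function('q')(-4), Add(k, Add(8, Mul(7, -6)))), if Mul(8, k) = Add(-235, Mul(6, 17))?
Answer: Mul(Rational(-1215, 8), I) ≈ Mul(-151.88, I)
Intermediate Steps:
Function('q')(N) = Pow(Add(-5, N), Rational(1, 2))
k = Rational(-133, 8) (k = Mul(Rational(1, 8), Add(-235, Mul(6, 17))) = Mul(Rational(1, 8), Add(-235, 102)) = Mul(Rational(1, 8), -133) = Rational(-133, 8) ≈ -16.625)
Mul(Function('q')(-4), Add(k, Add(8, Mul(7, -6)))) = Mul(Pow(Add(-5, -4), Rational(1, 2)), Add(Rational(-133, 8), Add(8, Mul(7, -6)))) = Mul(Pow(-9, Rational(1, 2)), Add(Rational(-133, 8), Add(8, -42))) = Mul(Mul(3, I), Add(Rational(-133, 8), -34)) = Mul(Mul(3, I), Rational(-405, 8)) = Mul(Rational(-1215, 8), I)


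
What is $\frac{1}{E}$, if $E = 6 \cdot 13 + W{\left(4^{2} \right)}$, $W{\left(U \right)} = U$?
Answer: $\frac{1}{94} \approx 0.010638$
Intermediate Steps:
$E = 94$ ($E = 6 \cdot 13 + 4^{2} = 78 + 16 = 94$)
$\frac{1}{E} = \frac{1}{94}$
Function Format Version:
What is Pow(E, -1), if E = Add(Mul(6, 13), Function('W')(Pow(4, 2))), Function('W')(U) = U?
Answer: Rational(1, 94) ≈ 0.010638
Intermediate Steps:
E = 94 (E = Add(Mul(6, 13), Pow(4, 2)) = Add(78, 16) = 94)
Pow(E, -1) = Pow(94, -1) = Rational(1, 94)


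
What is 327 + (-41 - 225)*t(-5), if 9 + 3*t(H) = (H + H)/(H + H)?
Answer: 3109/3 ≈ 1036.3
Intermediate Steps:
t(H) = -8/3 (t(H) = -3 + ((H + H)/(H + H))/3 = -3 + ((2*H)/((2*H)))/3 = -3 + ((2*H)*(1/(2*H)))/3 = -3 + (⅓)*1 = -3 + ⅓ = -8/3)
327 + (-41 - 225)*t(-5) = 327 + (-41 - 225)*(-8/3) = 327 - 266*(-8/3) = 327 + 2128/3 = 3109/3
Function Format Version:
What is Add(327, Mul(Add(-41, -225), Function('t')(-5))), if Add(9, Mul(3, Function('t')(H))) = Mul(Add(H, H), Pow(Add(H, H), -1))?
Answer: Rational(3109, 3) ≈ 1036.3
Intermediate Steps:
Function('t')(H) = Rational(-8, 3) (Function('t')(H) = Add(-3, Mul(Rational(1, 3), Mul(Add(H, H), Pow(Add(H, H), -1)))) = Add(-3, Mul(Rational(1, 3), Mul(Mul(2, H), Pow(Mul(2, H), -1)))) = Add(-3, Mul(Rational(1, 3), Mul(Mul(2, H), Mul(Rational(1, 2), Pow(H, -1))))) = Add(-3, Mul(Rational(1, 3), 1)) = Add(-3, Rational(1, 3)) = Rational(-8, 3))
Add(327, Mul(Add(-41, -225), Function('t')(-5))) = Add(327, Mul(Add(-41, -225), Rational(-8, 3))) = Add(327, Mul(-266, Rational(-8, 3))) = Add(327, Rational(2128, 3)) = Rational(3109, 3)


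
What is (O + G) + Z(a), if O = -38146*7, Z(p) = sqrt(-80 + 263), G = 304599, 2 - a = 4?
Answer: 37577 + sqrt(183) ≈ 37591.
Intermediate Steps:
a = -2 (a = 2 - 1*4 = 2 - 4 = -2)
Z(p) = sqrt(183)
O = -267022
(O + G) + Z(a) = (-267022 + 304599) + sqrt(183) = 37577 + sqrt(183)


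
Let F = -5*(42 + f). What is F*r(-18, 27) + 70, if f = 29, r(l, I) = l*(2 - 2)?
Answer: 70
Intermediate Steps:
r(l, I) = 0 (r(l, I) = l*0 = 0)
F = -355 (F = -5*(42 + 29) = -5*71 = -355)
F*r(-18, 27) + 70 = -355*0 + 70 = 0 + 70 = 70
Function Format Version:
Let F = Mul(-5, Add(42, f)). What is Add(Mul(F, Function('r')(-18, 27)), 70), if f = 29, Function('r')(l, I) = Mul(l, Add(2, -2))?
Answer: 70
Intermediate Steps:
Function('r')(l, I) = 0 (Function('r')(l, I) = Mul(l, 0) = 0)
F = -355 (F = Mul(-5, Add(42, 29)) = Mul(-5, 71) = -355)
Add(Mul(F, Function('r')(-18, 27)), 70) = Add(Mul(-355, 0), 70) = Add(0, 70) = 70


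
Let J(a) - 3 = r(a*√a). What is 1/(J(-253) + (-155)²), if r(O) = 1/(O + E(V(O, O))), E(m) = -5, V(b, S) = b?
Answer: 389116688451/9349695789980489 - 253*I*√253/9349695789980489 ≈ 4.1618e-5 - 4.3041e-13*I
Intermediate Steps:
r(O) = 1/(-5 + O) (r(O) = 1/(O - 5) = 1/(-5 + O))
J(a) = 3 + 1/(-5 + a^(3/2)) (J(a) = 3 + 1/(-5 + a*√a) = 3 + 1/(-5 + a^(3/2)))
1/(J(-253) + (-155)²) = 1/((-14 + 3*(-253)^(3/2))/(-5 + (-253)^(3/2)) + (-155)²) = 1/((-14 + 3*(-253*I*√253))/(-5 - 253*I*√253) + 24025) = 1/((-14 - 759*I*√253)/(-5 - 253*I*√253) + 24025) = 1/(24025 + (-14 - 759*I*√253)/(-5 - 253*I*√253))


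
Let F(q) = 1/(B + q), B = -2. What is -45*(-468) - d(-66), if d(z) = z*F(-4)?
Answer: 21049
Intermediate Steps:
F(q) = 1/(-2 + q)
d(z) = -z/6 (d(z) = z/(-2 - 4) = z/(-6) = z*(-⅙) = -z/6)
-45*(-468) - d(-66) = -45*(-468) - (-1)*(-66)/6 = 21060 - 1*11 = 21060 - 11 = 21049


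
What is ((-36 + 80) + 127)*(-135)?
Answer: -23085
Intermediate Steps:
((-36 + 80) + 127)*(-135) = (44 + 127)*(-135) = 171*(-135) = -23085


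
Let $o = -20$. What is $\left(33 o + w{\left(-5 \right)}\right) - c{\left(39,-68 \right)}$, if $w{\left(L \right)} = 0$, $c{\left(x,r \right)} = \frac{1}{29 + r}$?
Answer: $- \frac{25739}{39} \approx -659.97$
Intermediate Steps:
$\left(33 o + w{\left(-5 \right)}\right) - c{\left(39,-68 \right)} = \left(33 \left(-20\right) + 0\right) - \frac{1}{29 - 68} = \left(-660 + 0\right) - \frac{1}{-39} = -660 - - \frac{1}{39} = -660 + \frac{1}{39} = - \frac{25739}{39}$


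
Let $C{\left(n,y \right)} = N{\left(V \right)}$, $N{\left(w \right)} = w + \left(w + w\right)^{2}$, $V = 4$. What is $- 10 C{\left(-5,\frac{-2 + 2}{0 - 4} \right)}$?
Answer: $-680$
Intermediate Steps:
$N{\left(w \right)} = w + 4 w^{2}$ ($N{\left(w \right)} = w + \left(2 w\right)^{2} = w + 4 w^{2}$)
$C{\left(n,y \right)} = 68$ ($C{\left(n,y \right)} = 4 \left(1 + 4 \cdot 4\right) = 4 \left(1 + 16\right) = 4 \cdot 17 = 68$)
$- 10 C{\left(-5,\frac{-2 + 2}{0 - 4} \right)} = \left(-10\right) 68 = -680$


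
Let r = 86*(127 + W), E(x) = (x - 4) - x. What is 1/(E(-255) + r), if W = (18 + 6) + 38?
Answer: 1/16250 ≈ 6.1538e-5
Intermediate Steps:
W = 62 (W = 24 + 38 = 62)
E(x) = -4 (E(x) = (-4 + x) - x = -4)
r = 16254 (r = 86*(127 + 62) = 86*189 = 16254)
1/(E(-255) + r) = 1/(-4 + 16254) = 1/16250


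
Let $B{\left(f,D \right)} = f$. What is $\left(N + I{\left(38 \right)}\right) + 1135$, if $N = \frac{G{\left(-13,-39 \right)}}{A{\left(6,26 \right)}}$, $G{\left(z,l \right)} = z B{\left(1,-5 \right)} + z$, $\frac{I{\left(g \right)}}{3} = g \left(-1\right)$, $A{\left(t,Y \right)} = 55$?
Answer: $\frac{56129}{55} \approx 1020.5$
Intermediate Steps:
$I{\left(g \right)} = - 3 g$ ($I{\left(g \right)} = 3 g \left(-1\right) = 3 \left(- g\right) = - 3 g$)
$G{\left(z,l \right)} = 2 z$ ($G{\left(z,l \right)} = z 1 + z = z + z = 2 z$)
$N = - \frac{26}{55}$ ($N = \frac{2 \left(-13\right)}{55} = \left(-26\right) \frac{1}{55} = - \frac{26}{55} \approx -0.47273$)
$\left(N + I{\left(38 \right)}\right) + 1135 = \left(- \frac{26}{55} - 114\right) + 1135 = - \frac{6296}{55} + 1135 = \frac{56129}{55}$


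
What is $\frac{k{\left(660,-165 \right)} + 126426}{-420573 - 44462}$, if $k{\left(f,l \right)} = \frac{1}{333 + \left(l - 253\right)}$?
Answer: $- \frac{10746209}{39527975} \approx -0.27186$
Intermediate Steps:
$k{\left(f,l \right)} = \frac{1}{80 + l}$ ($k{\left(f,l \right)} = \frac{1}{333 + \left(l - 253\right)} = \frac{1}{333 + \left(-253 + l\right)} = \frac{1}{80 + l}$)
$\frac{k{\left(660,-165 \right)} + 126426}{-420573 - 44462} = \frac{\frac{1}{80 - 165} + 126426}{-420573 - 44462} = \frac{\frac{1}{-85} + 126426}{-420573 - 44462} = \frac{- \frac{1}{85} + 126426}{-465035} = \frac{10746209}{85} \left(- \frac{1}{465035}\right) = - \frac{10746209}{39527975}$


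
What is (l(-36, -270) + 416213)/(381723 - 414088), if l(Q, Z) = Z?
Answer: -415943/32365 ≈ -12.852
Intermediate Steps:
(l(-36, -270) + 416213)/(381723 - 414088) = (-270 + 416213)/(381723 - 414088) = 415943/(-32365) = 415943*(-1/32365) = -415943/32365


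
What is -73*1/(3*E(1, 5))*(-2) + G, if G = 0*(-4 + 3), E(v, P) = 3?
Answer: 146/9 ≈ 16.222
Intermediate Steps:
G = 0 (G = 0*(-1) = 0)
-73*1/(3*E(1, 5))*(-2) + G = -73/((3*(-3))*(-1))*(-2) + 0 = -73/((-9*(-1)))*(-2) + 0 = -73/9*(-2) + 0 = 146/9 + 0 = 146/9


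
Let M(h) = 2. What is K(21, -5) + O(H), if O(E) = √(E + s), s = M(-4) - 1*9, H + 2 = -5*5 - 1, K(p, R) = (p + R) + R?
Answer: 11 + I*√35 ≈ 11.0 + 5.9161*I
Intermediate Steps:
K(p, R) = p + 2*R (K(p, R) = (R + p) + R = p + 2*R)
H = -28 (H = -2 + (-5*5 - 1) = -2 + (-25 - 1) = -2 - 26 = -28)
s = -7 (s = 2 - 1*9 = 2 - 9 = -7)
O(E) = √(-7 + E) (O(E) = √(E - 7) = √(-7 + E))
K(21, -5) + O(H) = (21 + 2*(-5)) + √(-7 - 28) = (21 - 10) + √(-35) = 11 + I*√35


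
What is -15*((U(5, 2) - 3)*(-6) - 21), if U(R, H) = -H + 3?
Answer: 135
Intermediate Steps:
U(R, H) = 3 - H
-15*((U(5, 2) - 3)*(-6) - 21) = -15*(((3 - 1*2) - 3)*(-6) - 21) = -15*(((3 - 2) - 3)*(-6) - 21) = -15*((1 - 3)*(-6) - 21) = -15*(-2*(-6) - 21) = -15*(12 - 21) = -15*(-9) = 135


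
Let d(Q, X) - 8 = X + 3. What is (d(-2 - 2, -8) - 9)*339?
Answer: -2034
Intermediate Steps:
d(Q, X) = 11 + X (d(Q, X) = 8 + (X + 3) = 8 + (3 + X) = 11 + X)
(d(-2 - 2, -8) - 9)*339 = ((11 - 8) - 9)*339 = (3 - 9)*339 = -6*339 = -2034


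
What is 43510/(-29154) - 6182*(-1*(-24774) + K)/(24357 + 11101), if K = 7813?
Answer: -1468674675004/258435633 ≈ -5682.9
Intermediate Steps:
43510/(-29154) - 6182*(-1*(-24774) + K)/(24357 + 11101) = 43510/(-29154) - 6182*(-1*(-24774) + 7813)/(24357 + 11101) = 43510*(-1/29154) - 6182/(35458/(24774 + 7813)) = -21755/14577 - 6182/(35458/32587) = -21755/14577 - 6182/(35458*(1/32587)) = -21755/14577 - 6182/35458/32587 = -21755/14577 - 6182*32587/35458 = -21755/14577 - 100726417/17729 = -1468674675004/258435633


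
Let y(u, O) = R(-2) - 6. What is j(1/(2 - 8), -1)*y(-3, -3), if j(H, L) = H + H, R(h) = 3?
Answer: 1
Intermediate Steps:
j(H, L) = 2*H
y(u, O) = -3 (y(u, O) = 3 - 6 = -3)
j(1/(2 - 8), -1)*y(-3, -3) = (2/(2 - 8))*(-3) = (2/(-6))*(-3) = (2*(-⅙))*(-3) = -⅓*(-3) = 1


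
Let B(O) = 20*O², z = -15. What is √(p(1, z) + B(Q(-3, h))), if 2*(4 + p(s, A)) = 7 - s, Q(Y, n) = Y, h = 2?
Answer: √179 ≈ 13.379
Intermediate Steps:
p(s, A) = -½ - s/2 (p(s, A) = -4 + (7 - s)/2 = -4 + (7/2 - s/2) = -½ - s/2)
√(p(1, z) + B(Q(-3, h))) = √((-½ - ½*1) + 20*(-3)²) = √((-½ - ½) + 20*9) = √(-1 + 180) = √179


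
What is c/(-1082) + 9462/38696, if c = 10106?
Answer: -95205973/10467268 ≈ -9.0956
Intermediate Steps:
c/(-1082) + 9462/38696 = 10106/(-1082) + 9462/38696 = 10106*(-1/1082) + 9462*(1/38696) = -5053/541 + 4731/19348 = -95205973/10467268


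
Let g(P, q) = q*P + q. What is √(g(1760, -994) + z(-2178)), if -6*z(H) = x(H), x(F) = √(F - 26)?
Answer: √(-15753906 - 3*I*√551)/3 ≈ 0.002957 - 1323.0*I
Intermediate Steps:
g(P, q) = q + P*q (g(P, q) = P*q + q = q + P*q)
x(F) = √(-26 + F)
z(H) = -√(-26 + H)/6
√(g(1760, -994) + z(-2178)) = √(-994*(1 + 1760) - √(-26 - 2178)/6) = √(-994*1761 - I*√551/3) = √(-1750434 - I*√551/3)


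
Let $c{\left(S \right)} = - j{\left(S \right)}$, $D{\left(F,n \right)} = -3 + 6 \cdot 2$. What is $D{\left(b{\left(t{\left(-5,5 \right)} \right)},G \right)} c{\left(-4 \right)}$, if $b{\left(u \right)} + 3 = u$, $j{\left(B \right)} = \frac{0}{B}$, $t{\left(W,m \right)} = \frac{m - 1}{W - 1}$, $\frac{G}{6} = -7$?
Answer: $0$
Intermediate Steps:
$G = -42$ ($G = 6 \left(-7\right) = -42$)
$t{\left(W,m \right)} = \frac{-1 + m}{-1 + W}$
$j{\left(B \right)} = 0$
$b{\left(u \right)} = -3 + u$
$D{\left(F,n \right)} = 9$ ($D{\left(F,n \right)} = -3 + 12 = 9$)
$c{\left(S \right)} = 0$ ($c{\left(S \right)} = \left(-1\right) 0 = 0$)
$D{\left(b{\left(t{\left(-5,5 \right)} \right)},G \right)} c{\left(-4 \right)} = 9 \cdot 0 = 0$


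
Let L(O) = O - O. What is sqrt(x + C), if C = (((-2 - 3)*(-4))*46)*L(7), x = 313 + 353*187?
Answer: 2*sqrt(16581) ≈ 257.53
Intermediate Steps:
L(O) = 0
x = 66324 (x = 313 + 66011 = 66324)
C = 0 (C = (((-2 - 3)*(-4))*46)*0 = (-5*(-4)*46)*0 = (20*46)*0 = 920*0 = 0)
sqrt(x + C) = sqrt(66324 + 0) = sqrt(66324) = 2*sqrt(16581)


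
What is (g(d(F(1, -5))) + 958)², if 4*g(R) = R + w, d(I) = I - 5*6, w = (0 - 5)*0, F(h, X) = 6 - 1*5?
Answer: 14462809/16 ≈ 9.0393e+5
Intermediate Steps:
F(h, X) = 1 (F(h, X) = 6 - 5 = 1)
w = 0 (w = -5*0 = 0)
d(I) = -30 + I (d(I) = I - 30 = -30 + I)
g(R) = R/4 (g(R) = (R + 0)/4 = R/4)
(g(d(F(1, -5))) + 958)² = ((-30 + 1)/4 + 958)² = ((¼)*(-29) + 958)² = (-29/4 + 958)² = (3803/4)² = 14462809/16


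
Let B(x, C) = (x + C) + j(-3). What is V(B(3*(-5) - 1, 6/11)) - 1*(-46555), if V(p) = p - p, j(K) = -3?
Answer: 46555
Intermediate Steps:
B(x, C) = -3 + C + x (B(x, C) = (x + C) - 3 = (C + x) - 3 = -3 + C + x)
V(p) = 0
V(B(3*(-5) - 1, 6/11)) - 1*(-46555) = 0 - 1*(-46555) = 0 + 46555 = 46555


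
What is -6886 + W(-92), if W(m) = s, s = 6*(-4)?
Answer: -6910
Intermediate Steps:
s = -24
W(m) = -24
-6886 + W(-92) = -6886 - 24 = -6910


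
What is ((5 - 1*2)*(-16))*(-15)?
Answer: 720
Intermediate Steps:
((5 - 1*2)*(-16))*(-15) = ((5 - 2)*(-16))*(-15) = (3*(-16))*(-15) = -48*(-15) = 720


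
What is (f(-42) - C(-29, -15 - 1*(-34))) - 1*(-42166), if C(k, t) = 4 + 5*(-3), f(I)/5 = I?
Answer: 41967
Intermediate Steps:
f(I) = 5*I
C(k, t) = -11 (C(k, t) = 4 - 15 = -11)
(f(-42) - C(-29, -15 - 1*(-34))) - 1*(-42166) = (5*(-42) - 1*(-11)) - 1*(-42166) = (-210 + 11) + 42166 = -199 + 42166 = 41967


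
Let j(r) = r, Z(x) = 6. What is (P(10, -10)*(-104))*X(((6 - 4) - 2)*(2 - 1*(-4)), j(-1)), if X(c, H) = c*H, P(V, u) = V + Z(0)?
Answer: 0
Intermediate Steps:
P(V, u) = 6 + V (P(V, u) = V + 6 = 6 + V)
X(c, H) = H*c
(P(10, -10)*(-104))*X(((6 - 4) - 2)*(2 - 1*(-4)), j(-1)) = ((6 + 10)*(-104))*(-((6 - 4) - 2)*(2 - 1*(-4))) = (16*(-104))*(-(2 - 2)*(2 + 4)) = -(-1664)*0*6 = -(-1664)*0 = -1664*0 = 0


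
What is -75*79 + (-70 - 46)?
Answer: -6041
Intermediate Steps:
-75*79 + (-70 - 46) = -5925 - 116 = -6041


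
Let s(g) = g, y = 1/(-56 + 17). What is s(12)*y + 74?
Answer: 958/13 ≈ 73.692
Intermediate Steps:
y = -1/39 (y = 1/(-39) = -1/39 ≈ -0.025641)
s(12)*y + 74 = 12*(-1/39) + 74 = -4/13 + 74 = 958/13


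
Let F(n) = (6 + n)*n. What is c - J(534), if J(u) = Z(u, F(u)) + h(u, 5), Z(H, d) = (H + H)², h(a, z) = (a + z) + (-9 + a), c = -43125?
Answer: -1184813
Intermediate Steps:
h(a, z) = -9 + z + 2*a
F(n) = n*(6 + n)
Z(H, d) = 4*H² (Z(H, d) = (2*H)² = 4*H²)
J(u) = -4 + 2*u + 4*u² (J(u) = 4*u² + (-9 + 5 + 2*u) = 4*u² + (-4 + 2*u) = -4 + 2*u + 4*u²)
c - J(534) = -43125 - (-4 + 2*534 + 4*534²) = -43125 - (-4 + 1068 + 4*285156) = -43125 - (-4 + 1068 + 1140624) = -43125 - 1*1141688 = -43125 - 1141688 = -1184813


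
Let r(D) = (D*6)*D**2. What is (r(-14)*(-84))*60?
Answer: 82978560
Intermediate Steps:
r(D) = 6*D**3 (r(D) = (6*D)*D**2 = 6*D**3)
(r(-14)*(-84))*60 = ((6*(-14)**3)*(-84))*60 = ((6*(-2744))*(-84))*60 = -16464*(-84)*60 = 1382976*60 = 82978560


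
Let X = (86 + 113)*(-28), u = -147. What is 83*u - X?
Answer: -6629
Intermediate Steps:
X = -5572 (X = 199*(-28) = -5572)
83*u - X = 83*(-147) - 1*(-5572) = -12201 + 5572 = -6629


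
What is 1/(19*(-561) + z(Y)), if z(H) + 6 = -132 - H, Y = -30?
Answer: -1/10767 ≈ -9.2876e-5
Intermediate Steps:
z(H) = -138 - H (z(H) = -6 + (-132 - H) = -138 - H)
1/(19*(-561) + z(Y)) = 1/(19*(-561) + (-138 - 1*(-30))) = 1/(-10659 + (-138 + 30)) = 1/(-10659 - 108) = 1/(-10767) = -1/10767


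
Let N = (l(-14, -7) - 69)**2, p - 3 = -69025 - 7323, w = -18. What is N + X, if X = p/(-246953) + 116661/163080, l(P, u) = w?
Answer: 101622772666031/13424365080 ≈ 7570.0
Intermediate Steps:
l(P, u) = -18
p = -76345 (p = 3 + (-69025 - 7323) = 3 - 76348 = -76345)
N = 7569 (N = (-18 - 69)**2 = (-87)**2 = 7569)
X = 13753375511/13424365080 (X = -76345/(-246953) + 116661/163080 = -76345*(-1/246953) + 116661*(1/163080) = 76345/246953 + 38887/54360 = 13753375511/13424365080 ≈ 1.0245)
N + X = 7569 + 13753375511/13424365080 = 101622772666031/13424365080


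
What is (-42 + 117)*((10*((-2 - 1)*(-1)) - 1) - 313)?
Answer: -21300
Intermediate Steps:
(-42 + 117)*((10*((-2 - 1)*(-1)) - 1) - 313) = 75*((10*(-3*(-1)) - 1) - 313) = 75*((10*3 - 1) - 313) = 75*((30 - 1) - 313) = 75*(29 - 313) = 75*(-284) = -21300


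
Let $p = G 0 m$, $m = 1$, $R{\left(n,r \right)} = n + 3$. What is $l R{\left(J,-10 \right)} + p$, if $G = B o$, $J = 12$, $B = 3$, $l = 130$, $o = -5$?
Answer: $1950$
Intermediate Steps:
$G = -15$ ($G = 3 \left(-5\right) = -15$)
$R{\left(n,r \right)} = 3 + n$
$p = 0$ ($p = \left(-15\right) 0 \cdot 1 = 0 \cdot 1 = 0$)
$l R{\left(J,-10 \right)} + p = 130 \left(3 + 12\right) + 0 = 130 \cdot 15 + 0 = 1950 + 0 = 1950$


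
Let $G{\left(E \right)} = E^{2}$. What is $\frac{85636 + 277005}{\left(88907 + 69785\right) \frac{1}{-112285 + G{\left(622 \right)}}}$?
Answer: $\frac{99580855959}{158692} \approx 6.2751 \cdot 10^{5}$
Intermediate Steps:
$\frac{85636 + 277005}{\left(88907 + 69785\right) \frac{1}{-112285 + G{\left(622 \right)}}} = \frac{85636 + 277005}{\left(88907 + 69785\right) \frac{1}{-112285 + 622^{2}}} = \frac{362641}{158692 \frac{1}{-112285 + 386884}} = \frac{362641}{158692 \cdot \frac{1}{274599}} = \frac{362641}{\frac{158692}{274599}} = 362641 \cdot \frac{274599}{158692} = \frac{99580855959}{158692}$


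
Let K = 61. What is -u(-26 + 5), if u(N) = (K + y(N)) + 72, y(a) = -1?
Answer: -132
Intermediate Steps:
u(N) = 132 (u(N) = (61 - 1) + 72 = 60 + 72 = 132)
-u(-26 + 5) = -1*132 = -132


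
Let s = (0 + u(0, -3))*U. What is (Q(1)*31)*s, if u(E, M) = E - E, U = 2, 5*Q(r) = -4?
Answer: 0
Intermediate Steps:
Q(r) = -4/5 (Q(r) = (1/5)*(-4) = -4/5)
u(E, M) = 0
s = 0 (s = (0 + 0)*2 = 0*2 = 0)
(Q(1)*31)*s = -4/5*31*0 = -124/5*0 = 0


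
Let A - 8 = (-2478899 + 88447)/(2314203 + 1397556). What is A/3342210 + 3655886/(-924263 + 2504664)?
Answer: 4535305666742878916/1960562991157320339 ≈ 2.3133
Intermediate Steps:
A = 27303620/3711759 (A = 8 + (-2478899 + 88447)/(2314203 + 1397556) = 8 - 2390452/3711759 = 27303620/3711759 ≈ 7.3560)
A/3342210 + 3655886/(-924263 + 2504664) = (27303620/3711759)/3342210 + 3655886/(-924263 + 2504664) = (27303620/3711759)*(1/3342210) + 3655886/1580401 = 2730362/1240547804739 + 3655886*(1/1580401) = 2730362/1240547804739 + 3655886/1580401 = 4535305666742878916/1960562991157320339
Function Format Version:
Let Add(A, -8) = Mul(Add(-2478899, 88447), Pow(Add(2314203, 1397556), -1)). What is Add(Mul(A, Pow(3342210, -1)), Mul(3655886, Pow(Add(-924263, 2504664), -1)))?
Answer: Rational(4535305666742878916, 1960562991157320339) ≈ 2.3133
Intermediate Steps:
A = Rational(27303620, 3711759) (A = Add(8, Mul(Add(-2478899, 88447), Pow(Add(2314203, 1397556), -1))) = Add(8, Mul(-2390452, Pow(3711759, -1))) = Add(8, Mul(-2390452, Rational(1, 3711759))) = Add(8, Rational(-2390452, 3711759)) = Rational(27303620, 3711759) ≈ 7.3560)
Add(Mul(A, Pow(3342210, -1)), Mul(3655886, Pow(Add(-924263, 2504664), -1))) = Add(Mul(Rational(27303620, 3711759), Pow(3342210, -1)), Mul(3655886, Pow(Add(-924263, 2504664), -1))) = Add(Mul(Rational(27303620, 3711759), Rational(1, 3342210)), Mul(3655886, Pow(1580401, -1))) = Add(Rational(2730362, 1240547804739), Mul(3655886, Rational(1, 1580401))) = Add(Rational(2730362, 1240547804739), Rational(3655886, 1580401)) = Rational(4535305666742878916, 1960562991157320339)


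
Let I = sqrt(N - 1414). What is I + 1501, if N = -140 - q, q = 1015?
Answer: 1501 + I*sqrt(2569) ≈ 1501.0 + 50.685*I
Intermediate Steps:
N = -1155 (N = -140 - 1*1015 = -140 - 1015 = -1155)
I = I*sqrt(2569) (I = sqrt(-1155 - 1414) = sqrt(-2569) = I*sqrt(2569) ≈ 50.685*I)
I + 1501 = I*sqrt(2569) + 1501 = 1501 + I*sqrt(2569)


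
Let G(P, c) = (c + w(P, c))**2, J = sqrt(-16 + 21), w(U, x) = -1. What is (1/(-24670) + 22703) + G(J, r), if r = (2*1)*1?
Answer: 560107679/24670 ≈ 22704.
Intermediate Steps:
r = 2 (r = 2*1 = 2)
J = sqrt(5) ≈ 2.2361
G(P, c) = (-1 + c)**2 (G(P, c) = (c - 1)**2 = (-1 + c)**2)
(1/(-24670) + 22703) + G(J, r) = (1/(-24670) + 22703) + (-1 + 2)**2 = (-1/24670 + 22703) + 1**2 = 560083009/24670 + 1 = 560107679/24670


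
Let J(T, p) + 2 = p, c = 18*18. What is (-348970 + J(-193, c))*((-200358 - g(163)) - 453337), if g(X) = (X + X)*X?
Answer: 246435911784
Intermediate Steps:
c = 324
J(T, p) = -2 + p
g(X) = 2*X² (g(X) = (2*X)*X = 2*X²)
(-348970 + J(-193, c))*((-200358 - g(163)) - 453337) = (-348970 + (-2 + 324))*((-200358 - 2*163²) - 453337) = (-348970 + 322)*((-200358 - 2*26569) - 453337) = -348648*((-200358 - 1*53138) - 453337) = -348648*((-200358 - 53138) - 453337) = -348648*(-253496 - 453337) = -348648*(-706833) = 246435911784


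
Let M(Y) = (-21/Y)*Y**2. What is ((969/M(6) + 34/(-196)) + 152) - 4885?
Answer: -696907/147 ≈ -4740.9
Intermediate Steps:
M(Y) = -21*Y
((969/M(6) + 34/(-196)) + 152) - 4885 = ((969/((-21*6)) + 34/(-196)) + 152) - 4885 = ((969/(-126) + 34*(-1/196)) + 152) - 4885 = ((969*(-1/126) - 17/98) + 152) - 4885 = ((-323/42 - 17/98) + 152) - 4885 = (-1156/147 + 152) - 4885 = 21188/147 - 4885 = -696907/147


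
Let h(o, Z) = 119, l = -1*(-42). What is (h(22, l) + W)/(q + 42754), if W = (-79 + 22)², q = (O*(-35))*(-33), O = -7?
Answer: 3368/34669 ≈ 0.097147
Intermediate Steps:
l = 42
q = -8085 (q = -7*(-35)*(-33) = 245*(-33) = -8085)
W = 3249 (W = (-57)² = 3249)
(h(22, l) + W)/(q + 42754) = (119 + 3249)/(-8085 + 42754) = 3368/34669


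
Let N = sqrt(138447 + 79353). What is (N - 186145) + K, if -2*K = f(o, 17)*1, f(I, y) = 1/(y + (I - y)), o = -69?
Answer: -25688009/138 + 330*sqrt(2) ≈ -1.8568e+5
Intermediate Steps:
f(I, y) = 1/I
N = 330*sqrt(2) (N = sqrt(217800) = 330*sqrt(2) ≈ 466.69)
K = 1/138 (K = -1/(2*(-69)) = -(-1)/138 = -1/2*(-1/69) = 1/138 ≈ 0.0072464)
(N - 186145) + K = (330*sqrt(2) - 186145) + 1/138 = (-186145 + 330*sqrt(2)) + 1/138 = -25688009/138 + 330*sqrt(2)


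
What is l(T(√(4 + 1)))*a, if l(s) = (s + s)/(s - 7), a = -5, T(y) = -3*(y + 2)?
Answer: -165/62 - 105*√5/62 ≈ -6.4482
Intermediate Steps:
T(y) = -6 - 3*y (T(y) = -3*(2 + y) = -6 - 3*y)
l(s) = 2*s/(-7 + s) (l(s) = (2*s)/(-7 + s) = 2*s/(-7 + s))
l(T(√(4 + 1)))*a = (2*(-6 - 3*√(4 + 1))/(-7 + (-6 - 3*√(4 + 1))))*(-5) = (2*(-6 - 3*√5)/(-7 + (-6 - 3*√5)))*(-5) = (2*(-6 - 3*√5)/(-13 - 3*√5))*(-5) = -10*(-6 - 3*√5)/(-13 - 3*√5)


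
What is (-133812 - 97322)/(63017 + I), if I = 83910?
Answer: -231134/146927 ≈ -1.5731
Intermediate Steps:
(-133812 - 97322)/(63017 + I) = (-133812 - 97322)/(63017 + 83910) = -231134/146927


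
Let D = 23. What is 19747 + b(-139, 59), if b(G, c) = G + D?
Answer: 19631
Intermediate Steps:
b(G, c) = 23 + G (b(G, c) = G + 23 = 23 + G)
19747 + b(-139, 59) = 19747 + (23 - 139) = 19747 - 116 = 19631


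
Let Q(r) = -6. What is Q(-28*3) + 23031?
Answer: 23025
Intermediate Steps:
Q(-28*3) + 23031 = -6 + 23031 = 23025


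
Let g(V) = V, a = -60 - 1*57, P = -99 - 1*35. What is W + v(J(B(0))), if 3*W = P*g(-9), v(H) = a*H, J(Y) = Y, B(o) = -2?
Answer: 636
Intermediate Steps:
P = -134 (P = -99 - 35 = -134)
a = -117 (a = -60 - 57 = -117)
v(H) = -117*H
W = 402 (W = (-134*(-9))/3 = (⅓)*1206 = 402)
W + v(J(B(0))) = 402 - 117*(-2) = 402 + 234 = 636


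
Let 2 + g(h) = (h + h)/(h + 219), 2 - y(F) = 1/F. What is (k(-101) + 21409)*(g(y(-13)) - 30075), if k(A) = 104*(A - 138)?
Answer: 49660494678/479 ≈ 1.0368e+8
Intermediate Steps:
y(F) = 2 - 1/F
k(A) = -14352 + 104*A (k(A) = 104*(-138 + A) = -14352 + 104*A)
g(h) = -2 + 2*h/(219 + h) (g(h) = -2 + (h + h)/(h + 219) = -2 + (2*h)/(219 + h) = -2 + 2*h/(219 + h))
(k(-101) + 21409)*(g(y(-13)) - 30075) = ((-14352 + 104*(-101)) + 21409)*(-438/(219 + (2 - 1/(-13))) - 30075) = ((-14352 - 10504) + 21409)*(-438/(219 + (2 - 1*(-1/13))) - 30075) = (-24856 + 21409)*(-438/(219 + (2 + 1/13)) - 30075) = -3447*(-438/(219 + 27/13) - 30075) = -3447*(-438/2874/13 - 30075) = -3447*(-438*13/2874 - 30075) = -3447*(-949/479 - 30075) = -3447*(-14406874/479) = 49660494678/479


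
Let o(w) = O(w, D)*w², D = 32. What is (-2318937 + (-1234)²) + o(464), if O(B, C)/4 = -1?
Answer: -1657365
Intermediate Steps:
O(B, C) = -4 (O(B, C) = 4*(-1) = -4)
o(w) = -4*w²
(-2318937 + (-1234)²) + o(464) = (-2318937 + (-1234)²) - 4*464² = (-2318937 + 1522756) - 4*215296 = -796181 - 861184 = -1657365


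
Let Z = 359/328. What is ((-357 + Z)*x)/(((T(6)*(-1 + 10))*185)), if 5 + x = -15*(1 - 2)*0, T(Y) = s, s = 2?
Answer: 116737/218448 ≈ 0.53439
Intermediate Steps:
T(Y) = 2
Z = 359/328 (Z = 359*(1/328) = 359/328 ≈ 1.0945)
x = -5 (x = -5 - 15*(1 - 2)*0 = -5 - (-15)*0 = -5 - 15*0 = -5 + 0 = -5)
((-357 + Z)*x)/(((T(6)*(-1 + 10))*185)) = ((-357 + 359/328)*(-5))/(((2*(-1 + 10))*185)) = (-116737/328*(-5))/(((2*9)*185)) = 583685/(328*((18*185))) = (583685/328)/3330 = (583685/328)*(1/3330) = 116737/218448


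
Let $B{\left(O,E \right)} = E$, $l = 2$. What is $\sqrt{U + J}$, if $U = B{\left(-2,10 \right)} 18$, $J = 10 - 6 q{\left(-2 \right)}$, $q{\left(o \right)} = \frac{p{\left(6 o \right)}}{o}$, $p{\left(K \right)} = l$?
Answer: $14$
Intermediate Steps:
$p{\left(K \right)} = 2$
$q{\left(o \right)} = \frac{2}{o}$
$J = 16$ ($J = 10 - 6 \frac{2}{-2} = 10 - 6 \cdot 2 \left(- \frac{1}{2}\right) = 10 - -6 = 10 + 6 = 16$)
$U = 180$ ($U = 10 \cdot 18 = 180$)
$\sqrt{U + J} = \sqrt{180 + 16} = \sqrt{196} = 14$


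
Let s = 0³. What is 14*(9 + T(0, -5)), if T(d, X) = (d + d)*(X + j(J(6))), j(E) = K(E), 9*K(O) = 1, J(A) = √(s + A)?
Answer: 126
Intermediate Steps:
s = 0
J(A) = √A (J(A) = √(0 + A) = √A)
K(O) = ⅑ (K(O) = (⅑)*1 = ⅑)
j(E) = ⅑
T(d, X) = 2*d*(⅑ + X) (T(d, X) = (d + d)*(X + ⅑) = (2*d)*(⅑ + X) = 2*d*(⅑ + X))
14*(9 + T(0, -5)) = 14*(9 + (2/9)*0*(1 + 9*(-5))) = 14*(9 + (2/9)*0*(1 - 45)) = 14*(9 + (2/9)*0*(-44)) = 14*(9 + 0) = 14*9 = 126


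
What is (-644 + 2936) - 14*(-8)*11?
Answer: 3524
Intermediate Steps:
(-644 + 2936) - 14*(-8)*11 = 2292 + 112*11 = 2292 + 1232 = 3524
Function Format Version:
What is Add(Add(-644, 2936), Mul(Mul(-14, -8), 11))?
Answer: 3524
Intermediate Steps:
Add(Add(-644, 2936), Mul(Mul(-14, -8), 11)) = Add(2292, Mul(112, 11)) = Add(2292, 1232) = 3524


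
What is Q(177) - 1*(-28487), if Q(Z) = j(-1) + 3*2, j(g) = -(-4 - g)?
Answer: 28496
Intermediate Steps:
j(g) = 4 + g
Q(Z) = 9 (Q(Z) = (4 - 1) + 3*2 = 3 + 6 = 9)
Q(177) - 1*(-28487) = 9 - 1*(-28487) = 9 + 28487 = 28496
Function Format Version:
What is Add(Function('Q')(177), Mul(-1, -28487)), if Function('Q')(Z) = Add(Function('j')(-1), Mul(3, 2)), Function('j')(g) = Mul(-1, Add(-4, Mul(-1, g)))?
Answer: 28496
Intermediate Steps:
Function('j')(g) = Add(4, g)
Function('Q')(Z) = 9 (Function('Q')(Z) = Add(Add(4, -1), Mul(3, 2)) = Add(3, 6) = 9)
Add(Function('Q')(177), Mul(-1, -28487)) = Add(9, Mul(-1, -28487)) = Add(9, 28487) = 28496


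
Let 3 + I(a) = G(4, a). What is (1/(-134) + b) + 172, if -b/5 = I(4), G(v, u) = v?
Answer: 22377/134 ≈ 166.99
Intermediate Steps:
I(a) = 1 (I(a) = -3 + 4 = 1)
b = -5 (b = -5*1 = -5)
(1/(-134) + b) + 172 = (1/(-134) - 5) + 172 = (-1/134 - 5) + 172 = -671/134 + 172 = 22377/134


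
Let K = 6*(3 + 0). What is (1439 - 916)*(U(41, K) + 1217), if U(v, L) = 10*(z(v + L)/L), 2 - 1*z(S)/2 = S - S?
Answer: 5738879/9 ≈ 6.3765e+5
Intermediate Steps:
z(S) = 4 (z(S) = 4 - 2*(S - S) = 4 - 2*0 = 4 + 0 = 4)
K = 18 (K = 6*3 = 18)
U(v, L) = 40/L (U(v, L) = 10*(4/L) = 40/L)
(1439 - 916)*(U(41, K) + 1217) = (1439 - 916)*(40/18 + 1217) = 523*(40*(1/18) + 1217) = 523*(20/9 + 1217) = 523*(10973/9) = 5738879/9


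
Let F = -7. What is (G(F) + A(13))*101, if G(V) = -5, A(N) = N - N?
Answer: -505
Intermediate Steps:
A(N) = 0
(G(F) + A(13))*101 = (-5 + 0)*101 = -5*101 = -505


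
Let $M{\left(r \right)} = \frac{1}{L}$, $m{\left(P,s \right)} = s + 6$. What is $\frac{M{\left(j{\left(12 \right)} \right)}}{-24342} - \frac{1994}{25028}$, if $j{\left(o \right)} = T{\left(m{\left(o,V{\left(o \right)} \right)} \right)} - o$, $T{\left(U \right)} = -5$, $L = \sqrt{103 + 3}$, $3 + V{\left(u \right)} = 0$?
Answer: $- \frac{997}{12514} - \frac{\sqrt{106}}{2580252} \approx -0.079675$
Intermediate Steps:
$V{\left(u \right)} = -3$ ($V{\left(u \right)} = -3 + 0 = -3$)
$m{\left(P,s \right)} = 6 + s$
$L = \sqrt{106} \approx 10.296$
$j{\left(o \right)} = -5 - o$
$M{\left(r \right)} = \frac{\sqrt{106}}{106}$ ($M{\left(r \right)} = \frac{1}{\sqrt{106}} = \frac{\sqrt{106}}{106}$)
$\frac{M{\left(j{\left(12 \right)} \right)}}{-24342} - \frac{1994}{25028} = \frac{\frac{1}{106} \sqrt{106}}{-24342} - \frac{1994}{25028} = \frac{\sqrt{106}}{106} \left(- \frac{1}{24342}\right) - \frac{997}{12514} = - \frac{\sqrt{106}}{2580252} - \frac{997}{12514} = - \frac{997}{12514} - \frac{\sqrt{106}}{2580252}$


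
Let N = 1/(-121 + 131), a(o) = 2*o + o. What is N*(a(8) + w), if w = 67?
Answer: 91/10 ≈ 9.1000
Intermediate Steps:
a(o) = 3*o
N = ⅒ (N = 1/10 = ⅒ ≈ 0.10000)
N*(a(8) + w) = (3*8 + 67)/10 = (24 + 67)/10 = (⅒)*91 = 91/10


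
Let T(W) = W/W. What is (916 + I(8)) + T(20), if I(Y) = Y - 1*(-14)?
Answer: 939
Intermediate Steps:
I(Y) = 14 + Y (I(Y) = Y + 14 = 14 + Y)
T(W) = 1
(916 + I(8)) + T(20) = (916 + (14 + 8)) + 1 = (916 + 22) + 1 = 938 + 1 = 939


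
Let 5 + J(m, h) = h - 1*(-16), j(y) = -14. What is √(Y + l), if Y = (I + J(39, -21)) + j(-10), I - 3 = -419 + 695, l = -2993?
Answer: 37*I*√2 ≈ 52.326*I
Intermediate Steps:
J(m, h) = 11 + h (J(m, h) = -5 + (h - 1*(-16)) = -5 + (h + 16) = -5 + (16 + h) = 11 + h)
I = 279 (I = 3 + (-419 + 695) = 3 + 276 = 279)
Y = 255 (Y = (279 + (11 - 21)) - 14 = (279 - 10) - 14 = 269 - 14 = 255)
√(Y + l) = √(255 - 2993) = √(-2738) = 37*I*√2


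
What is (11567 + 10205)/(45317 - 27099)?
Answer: 10886/9109 ≈ 1.1951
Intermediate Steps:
(11567 + 10205)/(45317 - 27099) = 21772/18218 = 21772*(1/18218) = 10886/9109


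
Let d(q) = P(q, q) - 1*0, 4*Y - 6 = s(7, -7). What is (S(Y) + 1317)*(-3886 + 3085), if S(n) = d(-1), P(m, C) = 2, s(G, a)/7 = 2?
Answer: -1056519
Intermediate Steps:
s(G, a) = 14 (s(G, a) = 7*2 = 14)
Y = 5 (Y = 3/2 + (¼)*14 = 3/2 + 7/2 = 5)
d(q) = 2 (d(q) = 2 - 1*0 = 2 + 0 = 2)
S(n) = 2
(S(Y) + 1317)*(-3886 + 3085) = (2 + 1317)*(-3886 + 3085) = 1319*(-801) = -1056519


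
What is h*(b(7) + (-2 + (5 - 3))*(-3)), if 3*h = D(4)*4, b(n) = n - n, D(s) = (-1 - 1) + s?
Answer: 0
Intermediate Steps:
D(s) = -2 + s
b(n) = 0
h = 8/3 (h = ((-2 + 4)*4)/3 = (2*4)/3 = (1/3)*8 = 8/3 ≈ 2.6667)
h*(b(7) + (-2 + (5 - 3))*(-3)) = 8*(0 + (-2 + (5 - 3))*(-3))/3 = 8*(0 + (-2 + 2)*(-3))/3 = 8*(0 + 0*(-3))/3 = 8*(0 + 0)/3 = (8/3)*0 = 0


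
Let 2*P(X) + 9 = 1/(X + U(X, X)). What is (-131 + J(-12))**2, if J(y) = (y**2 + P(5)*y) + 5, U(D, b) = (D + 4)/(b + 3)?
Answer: 12110400/2401 ≈ 5043.9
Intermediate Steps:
U(D, b) = (4 + D)/(3 + b)
P(X) = -9/2 + 1/(2*(X + (4 + X)/(3 + X)))
J(y) = 5 + y**2 - 433*y/98 (J(y) = (y**2 + ((-33 - 35*5 - 9*5**2)/(2*(4 + 5**2 + 4*5)))*y) + 5 = (y**2 + ((-33 - 175 - 9*25)/(2*(4 + 25 + 20)))*y) + 5 = (y**2 + ((1/2)*(-33 - 175 - 225)/49)*y) + 5 = (y**2 + ((1/2)*(1/49)*(-433))*y) + 5 = (y**2 - 433*y/98) + 5 = 5 + y**2 - 433*y/98)
(-131 + J(-12))**2 = (-131 + (5 + (-12)**2 - 433/98*(-12)))**2 = (-131 + (5 + 144 + 2598/49))**2 = (-131 + 9899/49)**2 = (3480/49)**2 = 12110400/2401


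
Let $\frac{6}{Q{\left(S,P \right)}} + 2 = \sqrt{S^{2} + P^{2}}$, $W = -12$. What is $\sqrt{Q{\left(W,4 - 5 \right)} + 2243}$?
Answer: $\sqrt{2243 - \frac{6}{2 - \sqrt{145}}} \approx 47.367$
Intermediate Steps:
$Q{\left(S,P \right)} = \frac{6}{-2 + \sqrt{P^{2} + S^{2}}}$ ($Q{\left(S,P \right)} = \frac{6}{-2 + \sqrt{S^{2} + P^{2}}} = \frac{6}{-2 + \sqrt{P^{2} + S^{2}}}$)
$\sqrt{Q{\left(W,4 - 5 \right)} + 2243} = \sqrt{\frac{6}{-2 + \sqrt{\left(4 - 5\right)^{2} + \left(-12\right)^{2}}} + 2243} = \sqrt{\frac{6}{-2 + \sqrt{\left(4 - 5\right)^{2} + 144}} + 2243} = \sqrt{\frac{6}{-2 + \sqrt{\left(-1\right)^{2} + 144}} + 2243} = \sqrt{\frac{6}{-2 + \sqrt{1 + 144}} + 2243} = \sqrt{\frac{6}{-2 + \sqrt{145}} + 2243} = \sqrt{2243 + \frac{6}{-2 + \sqrt{145}}}$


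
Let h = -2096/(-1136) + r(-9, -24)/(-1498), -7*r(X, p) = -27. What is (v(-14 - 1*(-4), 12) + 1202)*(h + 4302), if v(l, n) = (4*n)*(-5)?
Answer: 1541237785841/372253 ≈ 4.1403e+6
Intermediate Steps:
r(X, p) = 27/7 (r(X, p) = -⅐*(-27) = 27/7)
h = 1371749/744506 (h = -2096/(-1136) + (27/7)/(-1498) = -2096*(-1/1136) + (27/7)*(-1/1498) = 131/71 - 27/10486 = 1371749/744506 ≈ 1.8425)
v(l, n) = -20*n
(v(-14 - 1*(-4), 12) + 1202)*(h + 4302) = (-20*12 + 1202)*(1371749/744506 + 4302) = (-240 + 1202)*(3204236561/744506) = 962*(3204236561/744506) = 1541237785841/372253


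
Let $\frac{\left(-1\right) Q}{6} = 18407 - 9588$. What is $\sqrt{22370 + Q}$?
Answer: $4 i \sqrt{1909} \approx 174.77 i$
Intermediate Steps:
$Q = -52914$ ($Q = - 6 \left(18407 - 9588\right) = \left(-6\right) 8819 = -52914$)
$\sqrt{22370 + Q} = \sqrt{22370 - 52914} = \sqrt{-30544} = 4 i \sqrt{1909}$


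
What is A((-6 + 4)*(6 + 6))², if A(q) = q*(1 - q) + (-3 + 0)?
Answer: 363609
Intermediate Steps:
A(q) = -3 + q*(1 - q) (A(q) = q*(1 - q) - 3 = -3 + q*(1 - q))
A((-6 + 4)*(6 + 6))² = (-3 + (-6 + 4)*(6 + 6) - ((-6 + 4)*(6 + 6))²)² = (-3 - 2*12 - (-2*12)²)² = (-3 - 24 - 1*(-24)²)² = (-3 - 24 - 1*576)² = (-3 - 24 - 576)² = (-603)² = 363609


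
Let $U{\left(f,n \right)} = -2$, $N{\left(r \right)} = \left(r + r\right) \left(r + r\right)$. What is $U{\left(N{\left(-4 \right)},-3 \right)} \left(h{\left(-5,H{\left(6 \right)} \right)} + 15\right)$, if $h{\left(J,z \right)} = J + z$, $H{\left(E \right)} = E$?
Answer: $-32$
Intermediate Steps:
$N{\left(r \right)} = 4 r^{2}$ ($N{\left(r \right)} = 2 r 2 r = 4 r^{2}$)
$U{\left(N{\left(-4 \right)},-3 \right)} \left(h{\left(-5,H{\left(6 \right)} \right)} + 15\right) = - 2 \left(\left(-5 + 6\right) + 15\right) = - 2 \left(1 + 15\right) = \left(-2\right) 16 = -32$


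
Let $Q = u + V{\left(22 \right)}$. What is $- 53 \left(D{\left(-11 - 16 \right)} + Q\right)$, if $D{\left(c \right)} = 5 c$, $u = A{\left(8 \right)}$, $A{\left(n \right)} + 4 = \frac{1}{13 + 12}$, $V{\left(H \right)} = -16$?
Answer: $\frac{205322}{25} \approx 8212.9$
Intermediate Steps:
$A{\left(n \right)} = - \frac{99}{25}$ ($A{\left(n \right)} = -4 + \frac{1}{13 + 12} = -4 + \frac{1}{25} = - \frac{99}{25}$)
$u = - \frac{99}{25} \approx -3.96$
$Q = - \frac{499}{25}$ ($Q = - \frac{99}{25} - 16 = - \frac{499}{25} \approx -19.96$)
$- 53 \left(D{\left(-11 - 16 \right)} + Q\right) = - 53 \left(5 \left(-11 - 16\right) - \frac{499}{25}\right) = - 53 \left(5 \left(-27\right) - \frac{499}{25}\right) = - 53 \left(-135 - \frac{499}{25}\right) = \left(-53\right) \left(- \frac{3874}{25}\right) = \frac{205322}{25}$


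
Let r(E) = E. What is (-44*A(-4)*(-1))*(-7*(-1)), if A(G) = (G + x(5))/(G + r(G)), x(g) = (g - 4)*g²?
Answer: -1617/2 ≈ -808.50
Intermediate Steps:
x(g) = g²*(-4 + g) (x(g) = (-4 + g)*g² = g²*(-4 + g))
A(G) = (25 + G)/(2*G) (A(G) = (G + 5²*(-4 + 5))/(G + G) = (G + 25*1)/((2*G)) = (G + 25)*(1/(2*G)) = (25 + G)*(1/(2*G)) = (25 + G)/(2*G))
(-44*A(-4)*(-1))*(-7*(-1)) = (-44*(½)*(25 - 4)/(-4)*(-1))*(-7*(-1)) = -44*(½)*(-¼)*21*(-1)*7 = -(-231)*(-1)/2*7 = -44*21/8*7 = -231/2*7 = -1617/2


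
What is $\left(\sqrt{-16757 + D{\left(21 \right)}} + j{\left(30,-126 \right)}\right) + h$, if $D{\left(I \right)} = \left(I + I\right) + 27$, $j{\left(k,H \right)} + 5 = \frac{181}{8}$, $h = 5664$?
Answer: $\frac{45453}{8} + 4 i \sqrt{1043} \approx 5681.6 + 129.18 i$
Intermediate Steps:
$j{\left(k,H \right)} = \frac{141}{8}$ ($j{\left(k,H \right)} = -5 + \frac{181}{8} = \frac{141}{8}$)
$D{\left(I \right)} = 27 + 2 I$ ($D{\left(I \right)} = 2 I + 27 = 27 + 2 I$)
$\left(\sqrt{-16757 + D{\left(21 \right)}} + j{\left(30,-126 \right)}\right) + h = \left(\sqrt{-16757 + \left(27 + 2 \cdot 21\right)} + \frac{141}{8}\right) + 5664 = \left(\sqrt{-16757 + \left(27 + 42\right)} + \frac{141}{8}\right) + 5664 = \left(\sqrt{-16757 + 69} + \frac{141}{8}\right) + 5664 = \left(\sqrt{-16688} + \frac{141}{8}\right) + 5664 = \left(4 i \sqrt{1043} + \frac{141}{8}\right) + 5664 = \left(\frac{141}{8} + 4 i \sqrt{1043}\right) + 5664 = \frac{45453}{8} + 4 i \sqrt{1043}$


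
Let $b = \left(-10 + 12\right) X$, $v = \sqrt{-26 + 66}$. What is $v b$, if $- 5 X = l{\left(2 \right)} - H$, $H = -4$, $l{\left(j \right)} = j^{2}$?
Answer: $- \frac{32 \sqrt{10}}{5} \approx -20.239$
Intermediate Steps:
$X = - \frac{8}{5}$ ($X = - \frac{2^{2} - -4}{5} = - \frac{4 + 4}{5} = \left(- \frac{1}{5}\right) 8 = - \frac{8}{5} \approx -1.6$)
$v = 2 \sqrt{10}$ ($v = \sqrt{40} = 2 \sqrt{10} \approx 6.3246$)
$b = - \frac{16}{5}$ ($b = \left(-10 + 12\right) \left(- \frac{8}{5}\right) = 2 \left(- \frac{8}{5}\right) = - \frac{16}{5} \approx -3.2$)
$v b = 2 \sqrt{10} \left(- \frac{16}{5}\right) = - \frac{32 \sqrt{10}}{5}$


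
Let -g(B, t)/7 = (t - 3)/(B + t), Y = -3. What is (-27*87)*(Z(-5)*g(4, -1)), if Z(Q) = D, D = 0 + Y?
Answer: 65772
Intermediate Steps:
D = -3 (D = 0 - 3 = -3)
Z(Q) = -3
g(B, t) = -7*(-3 + t)/(B + t) (g(B, t) = -7*(t - 3)/(B + t) = -7*(-3 + t)/(B + t))
(-27*87)*(Z(-5)*g(4, -1)) = (-27*87)*(-21*(3 - 1*(-1))/(4 - 1)) = -(-7047)*7*(3 + 1)/3 = -(-7047)*7*(⅓)*4 = -(-7047)*28/3 = -2349*(-28) = 65772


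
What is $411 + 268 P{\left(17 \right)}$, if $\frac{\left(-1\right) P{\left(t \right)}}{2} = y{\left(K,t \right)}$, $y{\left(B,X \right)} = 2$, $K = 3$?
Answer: $-661$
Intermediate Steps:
$P{\left(t \right)} = -4$ ($P{\left(t \right)} = \left(-2\right) 2 = -4$)
$411 + 268 P{\left(17 \right)} = 411 + 268 \left(-4\right) = 411 - 1072 = -661$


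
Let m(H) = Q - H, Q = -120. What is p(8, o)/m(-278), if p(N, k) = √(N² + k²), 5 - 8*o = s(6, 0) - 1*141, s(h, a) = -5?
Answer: √26897/1264 ≈ 0.12975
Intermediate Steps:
m(H) = -120 - H
o = 151/8 (o = 5/8 - (-5 - 1*141)/8 = 5/8 - (-5 - 141)/8 = 5/8 - ⅛*(-146) = 5/8 + 73/4 = 151/8 ≈ 18.875)
p(8, o)/m(-278) = √(8² + (151/8)²)/(-120 - 1*(-278)) = √(64 + 22801/64)/(-120 + 278) = √(26897/64)/158 = (√26897/8)*(1/158) = √26897/1264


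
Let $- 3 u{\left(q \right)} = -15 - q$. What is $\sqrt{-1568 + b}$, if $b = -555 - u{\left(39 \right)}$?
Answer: $i \sqrt{2141} \approx 46.271 i$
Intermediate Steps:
$u{\left(q \right)} = 5 + \frac{q}{3}$ ($u{\left(q \right)} = - \frac{-15 - q}{3} = 5 + \frac{q}{3}$)
$b = -573$ ($b = -555 - \left(5 + \frac{1}{3} \cdot 39\right) = -555 - \left(5 + 13\right) = -555 - 18 = -573$)
$\sqrt{-1568 + b} = \sqrt{-1568 - 573} = \sqrt{-2141} = i \sqrt{2141}$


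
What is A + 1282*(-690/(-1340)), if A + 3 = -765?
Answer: -7227/67 ≈ -107.87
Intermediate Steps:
A = -768 (A = -3 - 765 = -768)
A + 1282*(-690/(-1340)) = -768 + 1282*(-690/(-1340)) = -768 + 1282*(-690*(-1/1340)) = -768 + 1282*(69/134) = -768 + 44229/67 = -7227/67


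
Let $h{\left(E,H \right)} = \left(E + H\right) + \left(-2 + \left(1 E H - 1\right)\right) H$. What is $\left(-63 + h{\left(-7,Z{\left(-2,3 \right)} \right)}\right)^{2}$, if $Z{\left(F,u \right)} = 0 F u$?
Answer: $4900$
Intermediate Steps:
$Z{\left(F,u \right)} = 0$ ($Z{\left(F,u \right)} = 0 u = 0$)
$h{\left(E,H \right)} = E + H + H \left(-3 + E H\right)$ ($h{\left(E,H \right)} = \left(E + H\right) + \left(-2 + \left(E H - 1\right)\right) H = \left(E + H\right) + \left(-2 + \left(-1 + E H\right)\right) H = \left(E + H\right) + \left(-3 + E H\right) H = \left(E + H\right) + H \left(-3 + E H\right) = E + H + H \left(-3 + E H\right)$)
$\left(-63 + h{\left(-7,Z{\left(-2,3 \right)} \right)}\right)^{2} = \left(-63 - \left(7 + 7 \cdot 0^{2}\right)\right)^{2} = \left(-63 - 7\right)^{2} = \left(-70\right)^{2} = 4900$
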